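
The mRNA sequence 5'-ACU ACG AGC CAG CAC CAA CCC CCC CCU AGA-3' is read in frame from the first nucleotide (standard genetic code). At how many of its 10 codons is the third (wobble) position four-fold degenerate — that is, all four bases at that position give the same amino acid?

5

Codon 1 ACU (Thr): third position 4-fold.
Codon 2 ACG (Thr): third position 4-fold.
Codon 3 AGC (Ser): third position 2-fold.
Codon 4 CAG (Gln): third position 2-fold.
Codon 5 CAC (His): third position 2-fold.
Codon 6 CAA (Gln): third position 2-fold.
Codon 7 CCC (Pro): third position 4-fold.
Codon 8 CCC (Pro): third position 4-fold.
Codon 9 CCU (Pro): third position 4-fold.
Codon 10 AGA (Arg): third position 2-fold.
Four-fold degenerate third positions: 5.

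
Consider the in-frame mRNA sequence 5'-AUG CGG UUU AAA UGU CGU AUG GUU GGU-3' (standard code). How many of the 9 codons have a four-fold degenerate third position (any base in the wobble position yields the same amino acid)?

4

Codon 1 AUG (Met): third position 1-fold.
Codon 2 CGG (Arg): third position 4-fold.
Codon 3 UUU (Phe): third position 2-fold.
Codon 4 AAA (Lys): third position 2-fold.
Codon 5 UGU (Cys): third position 2-fold.
Codon 6 CGU (Arg): third position 4-fold.
Codon 7 AUG (Met): third position 1-fold.
Codon 8 GUU (Val): third position 4-fold.
Codon 9 GGU (Gly): third position 4-fold.
Four-fold degenerate third positions: 4.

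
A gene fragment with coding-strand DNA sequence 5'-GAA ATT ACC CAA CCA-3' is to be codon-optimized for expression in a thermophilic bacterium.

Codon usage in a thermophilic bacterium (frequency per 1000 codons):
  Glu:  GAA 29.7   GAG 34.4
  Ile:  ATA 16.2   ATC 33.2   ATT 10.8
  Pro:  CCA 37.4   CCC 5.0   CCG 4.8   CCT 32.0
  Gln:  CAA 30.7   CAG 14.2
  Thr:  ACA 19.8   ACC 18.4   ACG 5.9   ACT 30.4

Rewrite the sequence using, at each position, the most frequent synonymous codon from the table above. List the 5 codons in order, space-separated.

GAG ATC ACT CAA CCA

Codon 1 (Glu): best is GAG at 34.4.
Codon 2 (Ile): best is ATC at 33.2.
Codon 3 (Thr): best is ACT at 30.4.
Codon 4 (Gln): best is CAA at 30.7.
Codon 5 (Pro): best is CCA at 37.4.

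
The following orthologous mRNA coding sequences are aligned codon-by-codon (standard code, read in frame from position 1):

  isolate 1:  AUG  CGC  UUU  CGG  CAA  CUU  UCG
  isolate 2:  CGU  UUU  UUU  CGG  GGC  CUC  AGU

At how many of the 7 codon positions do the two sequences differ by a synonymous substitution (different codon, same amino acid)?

Codon 1: AUG Met / CGU Arg — nonsynonymous.
Codon 2: CGC Arg / UUU Phe — nonsynonymous.
Codon 3: UUU Phe / UUU Phe — identical.
Codon 4: CGG Arg / CGG Arg — identical.
Codon 5: CAA Gln / GGC Gly — nonsynonymous.
Codon 6: CUU Leu / CUC Leu — synonymous.
Codon 7: UCG Ser / AGU Ser — synonymous.
Synonymous differences: 2.

2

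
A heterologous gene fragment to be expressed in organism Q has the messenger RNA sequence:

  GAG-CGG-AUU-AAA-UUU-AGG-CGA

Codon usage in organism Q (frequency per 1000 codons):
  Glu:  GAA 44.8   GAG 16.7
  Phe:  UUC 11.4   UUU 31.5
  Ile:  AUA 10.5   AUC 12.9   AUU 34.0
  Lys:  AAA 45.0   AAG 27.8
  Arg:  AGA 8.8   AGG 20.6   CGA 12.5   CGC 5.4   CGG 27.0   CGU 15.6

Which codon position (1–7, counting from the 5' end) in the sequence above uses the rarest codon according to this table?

7

Codon 1 GAG (Glu): 16.7 per 1000.
Codon 2 CGG (Arg): 27.0 per 1000.
Codon 3 AUU (Ile): 34.0 per 1000.
Codon 4 AAA (Lys): 45.0 per 1000.
Codon 5 UUU (Phe): 31.5 per 1000.
Codon 6 AGG (Arg): 20.6 per 1000.
Codon 7 CGA (Arg): 12.5 per 1000.
Lowest frequency is 12.5 at codon 7.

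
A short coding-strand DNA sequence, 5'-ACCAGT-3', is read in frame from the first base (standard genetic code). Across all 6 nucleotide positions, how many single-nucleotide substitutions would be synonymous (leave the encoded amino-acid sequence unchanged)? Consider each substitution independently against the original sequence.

4

Codon 1 (ACC, Thr): 3 synonymous substitutions.
Codon 2 (AGT, Ser): 1 synonymous substitution.
Total: 3 + 1 = 4.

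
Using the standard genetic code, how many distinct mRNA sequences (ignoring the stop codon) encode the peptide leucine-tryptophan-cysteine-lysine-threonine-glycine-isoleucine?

Leu: 6 codons.
Trp: 1 codon.
Cys: 2 codons.
Lys: 2 codons.
Thr: 4 codons.
Gly: 4 codons.
Ile: 3 codons.
6 × 1 × 2 × 2 × 4 × 4 × 3 = 1152.

1152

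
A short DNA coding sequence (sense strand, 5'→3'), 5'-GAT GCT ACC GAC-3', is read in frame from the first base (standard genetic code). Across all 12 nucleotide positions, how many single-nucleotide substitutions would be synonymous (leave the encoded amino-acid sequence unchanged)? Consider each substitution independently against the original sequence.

Codon 1 (GAT, Asp): 1 synonymous substitution.
Codon 2 (GCT, Ala): 3 synonymous substitutions.
Codon 3 (ACC, Thr): 3 synonymous substitutions.
Codon 4 (GAC, Asp): 1 synonymous substitution.
Total: 1 + 3 + 3 + 1 = 8.

8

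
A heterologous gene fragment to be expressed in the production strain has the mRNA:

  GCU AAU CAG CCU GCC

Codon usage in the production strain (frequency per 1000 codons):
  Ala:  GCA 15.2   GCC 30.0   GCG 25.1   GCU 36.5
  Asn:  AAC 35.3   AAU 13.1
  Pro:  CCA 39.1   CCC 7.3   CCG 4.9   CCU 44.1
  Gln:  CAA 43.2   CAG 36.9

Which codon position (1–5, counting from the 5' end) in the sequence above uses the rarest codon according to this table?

2

Codon 1 GCU (Ala): 36.5 per 1000.
Codon 2 AAU (Asn): 13.1 per 1000.
Codon 3 CAG (Gln): 36.9 per 1000.
Codon 4 CCU (Pro): 44.1 per 1000.
Codon 5 GCC (Ala): 30.0 per 1000.
Lowest frequency is 13.1 at codon 2.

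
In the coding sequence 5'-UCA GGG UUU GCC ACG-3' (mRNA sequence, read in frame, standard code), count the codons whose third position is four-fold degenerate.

Codon 1 UCA (Ser): third position 4-fold.
Codon 2 GGG (Gly): third position 4-fold.
Codon 3 UUU (Phe): third position 2-fold.
Codon 4 GCC (Ala): third position 4-fold.
Codon 5 ACG (Thr): third position 4-fold.
Four-fold degenerate third positions: 4.

4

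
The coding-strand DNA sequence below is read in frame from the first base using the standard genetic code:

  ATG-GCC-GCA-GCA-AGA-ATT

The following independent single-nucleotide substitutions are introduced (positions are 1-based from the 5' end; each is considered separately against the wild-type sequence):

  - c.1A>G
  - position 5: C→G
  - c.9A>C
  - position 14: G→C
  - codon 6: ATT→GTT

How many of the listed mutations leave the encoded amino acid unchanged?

1

Codon 1: ATG (Met) → GTG (Val) — missense.
Codon 2: GCC (Ala) → GGC (Gly) — missense.
Codon 3: GCA (Ala) → GCC (Ala) — synonymous.
Codon 5: AGA (Arg) → ACA (Thr) — missense.
Codon 6: ATT (Ile) → GTT (Val) — missense.
Synonymous: 1 of 5.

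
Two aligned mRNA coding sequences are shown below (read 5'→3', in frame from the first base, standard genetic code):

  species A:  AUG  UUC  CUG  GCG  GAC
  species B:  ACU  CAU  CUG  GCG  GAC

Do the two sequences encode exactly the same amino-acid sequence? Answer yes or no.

no

Codon 1: AUG Met / ACU Thr — nonsynonymous.
Codon 2: UUC Phe / CAU His — nonsynonymous.
Codon 3: CUG Leu / CUG Leu — identical.
Codon 4: GCG Ala / GCG Ala — identical.
Codon 5: GAC Asp / GAC Asp — identical.
Nonsynonymous differences: 2 → different protein.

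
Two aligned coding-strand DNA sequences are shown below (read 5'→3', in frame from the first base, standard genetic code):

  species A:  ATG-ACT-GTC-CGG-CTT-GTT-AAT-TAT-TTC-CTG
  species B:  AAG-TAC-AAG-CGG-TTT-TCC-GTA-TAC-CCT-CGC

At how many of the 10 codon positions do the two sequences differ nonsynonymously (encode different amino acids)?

Codon 1: ATG Met / AAG Lys — nonsynonymous.
Codon 2: ACT Thr / TAC Tyr — nonsynonymous.
Codon 3: GTC Val / AAG Lys — nonsynonymous.
Codon 4: CGG Arg / CGG Arg — identical.
Codon 5: CTT Leu / TTT Phe — nonsynonymous.
Codon 6: GTT Val / TCC Ser — nonsynonymous.
Codon 7: AAT Asn / GTA Val — nonsynonymous.
Codon 8: TAT Tyr / TAC Tyr — synonymous.
Codon 9: TTC Phe / CCT Pro — nonsynonymous.
Codon 10: CTG Leu / CGC Arg — nonsynonymous.
Nonsynonymous differences: 8.

8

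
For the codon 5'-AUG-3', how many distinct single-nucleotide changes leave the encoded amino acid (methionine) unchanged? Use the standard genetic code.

Position 1: none → 0 synonymous.
Position 2: none → 0 synonymous.
Position 3: none → 0 synonymous.
Total: 0 + 0 + 0 = 0.

0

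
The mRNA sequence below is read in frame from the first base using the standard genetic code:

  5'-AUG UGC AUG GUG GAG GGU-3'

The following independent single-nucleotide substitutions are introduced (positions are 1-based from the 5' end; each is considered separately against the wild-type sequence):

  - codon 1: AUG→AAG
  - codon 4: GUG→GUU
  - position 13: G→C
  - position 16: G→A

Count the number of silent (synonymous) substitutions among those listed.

Codon 1: AUG (Met) → AAG (Lys) — missense.
Codon 4: GUG (Val) → GUU (Val) — synonymous.
Codon 5: GAG (Glu) → CAG (Gln) — missense.
Codon 6: GGU (Gly) → AGU (Ser) — missense.
Synonymous: 1 of 4.

1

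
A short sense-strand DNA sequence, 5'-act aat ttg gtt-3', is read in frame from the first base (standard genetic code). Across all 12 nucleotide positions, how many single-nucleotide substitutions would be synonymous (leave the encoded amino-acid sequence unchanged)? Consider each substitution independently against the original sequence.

Codon 1 (ACT, Thr): 3 synonymous substitutions.
Codon 2 (AAT, Asn): 1 synonymous substitution.
Codon 3 (TTG, Leu): 2 synonymous substitutions.
Codon 4 (GTT, Val): 3 synonymous substitutions.
Total: 3 + 1 + 2 + 3 = 9.

9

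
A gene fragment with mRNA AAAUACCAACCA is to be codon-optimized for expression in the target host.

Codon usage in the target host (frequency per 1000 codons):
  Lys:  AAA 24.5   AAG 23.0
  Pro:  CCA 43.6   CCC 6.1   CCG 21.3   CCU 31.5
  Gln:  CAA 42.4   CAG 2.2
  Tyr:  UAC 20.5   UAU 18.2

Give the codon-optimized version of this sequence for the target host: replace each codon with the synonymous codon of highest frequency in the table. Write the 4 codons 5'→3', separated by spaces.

AAA UAC CAA CCA

Codon 1 (Lys): best is AAA at 24.5.
Codon 2 (Tyr): best is UAC at 20.5.
Codon 3 (Gln): best is CAA at 42.4.
Codon 4 (Pro): best is CCA at 43.6.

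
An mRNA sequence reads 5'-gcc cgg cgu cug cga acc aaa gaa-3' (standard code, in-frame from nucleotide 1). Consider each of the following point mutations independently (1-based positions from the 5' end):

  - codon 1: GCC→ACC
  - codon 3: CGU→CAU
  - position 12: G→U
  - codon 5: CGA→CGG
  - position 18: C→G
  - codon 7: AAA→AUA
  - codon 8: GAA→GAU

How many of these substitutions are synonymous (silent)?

3

Codon 1: GCC (Ala) → ACC (Thr) — missense.
Codon 3: CGU (Arg) → CAU (His) — missense.
Codon 4: CUG (Leu) → CUU (Leu) — synonymous.
Codon 5: CGA (Arg) → CGG (Arg) — synonymous.
Codon 6: ACC (Thr) → ACG (Thr) — synonymous.
Codon 7: AAA (Lys) → AUA (Ile) — missense.
Codon 8: GAA (Glu) → GAU (Asp) — missense.
Synonymous: 3 of 7.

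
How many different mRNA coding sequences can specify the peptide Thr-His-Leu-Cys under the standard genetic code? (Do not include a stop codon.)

Thr: 4 codons.
His: 2 codons.
Leu: 6 codons.
Cys: 2 codons.
4 × 2 × 6 × 2 = 96.

96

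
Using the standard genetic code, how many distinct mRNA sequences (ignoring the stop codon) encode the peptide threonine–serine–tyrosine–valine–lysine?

Thr: 4 codons.
Ser: 6 codons.
Tyr: 2 codons.
Val: 4 codons.
Lys: 2 codons.
4 × 6 × 2 × 4 × 2 = 384.

384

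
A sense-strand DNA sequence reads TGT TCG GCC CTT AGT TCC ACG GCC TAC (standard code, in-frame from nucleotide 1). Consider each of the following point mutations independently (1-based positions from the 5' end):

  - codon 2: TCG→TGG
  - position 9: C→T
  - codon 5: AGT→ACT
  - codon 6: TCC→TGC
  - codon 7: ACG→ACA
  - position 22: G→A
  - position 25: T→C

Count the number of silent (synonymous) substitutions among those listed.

2

Codon 2: TCG (Ser) → TGG (Trp) — missense.
Codon 3: GCC (Ala) → GCT (Ala) — synonymous.
Codon 5: AGT (Ser) → ACT (Thr) — missense.
Codon 6: TCC (Ser) → TGC (Cys) — missense.
Codon 7: ACG (Thr) → ACA (Thr) — synonymous.
Codon 8: GCC (Ala) → ACC (Thr) — missense.
Codon 9: TAC (Tyr) → CAC (His) — missense.
Synonymous: 2 of 7.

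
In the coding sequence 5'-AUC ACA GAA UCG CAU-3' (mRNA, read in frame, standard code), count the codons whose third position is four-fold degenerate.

Codon 1 AUC (Ile): third position 3-fold.
Codon 2 ACA (Thr): third position 4-fold.
Codon 3 GAA (Glu): third position 2-fold.
Codon 4 UCG (Ser): third position 4-fold.
Codon 5 CAU (His): third position 2-fold.
Four-fold degenerate third positions: 2.

2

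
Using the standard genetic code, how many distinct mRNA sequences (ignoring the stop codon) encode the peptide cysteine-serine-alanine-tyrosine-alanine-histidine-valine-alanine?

12288

Cys: 2 codons.
Ser: 6 codons.
Ala: 4 codons.
Tyr: 2 codons.
Ala: 4 codons.
His: 2 codons.
Val: 4 codons.
Ala: 4 codons.
2 × 6 × 4 × 2 × 4 × 2 × 4 × 4 = 12288.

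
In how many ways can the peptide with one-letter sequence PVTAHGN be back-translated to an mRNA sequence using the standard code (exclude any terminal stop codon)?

Pro: 4 codons.
Val: 4 codons.
Thr: 4 codons.
Ala: 4 codons.
His: 2 codons.
Gly: 4 codons.
Asn: 2 codons.
4 × 4 × 4 × 4 × 2 × 4 × 2 = 4096.

4096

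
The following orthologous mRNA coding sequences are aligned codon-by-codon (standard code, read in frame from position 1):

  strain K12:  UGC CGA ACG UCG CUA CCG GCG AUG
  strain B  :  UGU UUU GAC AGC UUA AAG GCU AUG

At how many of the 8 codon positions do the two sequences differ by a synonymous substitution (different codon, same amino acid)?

Codon 1: UGC Cys / UGU Cys — synonymous.
Codon 2: CGA Arg / UUU Phe — nonsynonymous.
Codon 3: ACG Thr / GAC Asp — nonsynonymous.
Codon 4: UCG Ser / AGC Ser — synonymous.
Codon 5: CUA Leu / UUA Leu — synonymous.
Codon 6: CCG Pro / AAG Lys — nonsynonymous.
Codon 7: GCG Ala / GCU Ala — synonymous.
Codon 8: AUG Met / AUG Met — identical.
Synonymous differences: 4.

4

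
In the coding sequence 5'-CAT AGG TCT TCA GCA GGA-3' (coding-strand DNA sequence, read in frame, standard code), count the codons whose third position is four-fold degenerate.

4

Codon 1 CAT (His): third position 2-fold.
Codon 2 AGG (Arg): third position 2-fold.
Codon 3 TCT (Ser): third position 4-fold.
Codon 4 TCA (Ser): third position 4-fold.
Codon 5 GCA (Ala): third position 4-fold.
Codon 6 GGA (Gly): third position 4-fold.
Four-fold degenerate third positions: 4.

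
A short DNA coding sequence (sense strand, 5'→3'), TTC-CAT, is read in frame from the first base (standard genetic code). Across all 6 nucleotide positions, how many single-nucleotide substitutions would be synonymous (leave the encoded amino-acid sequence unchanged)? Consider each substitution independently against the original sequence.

Codon 1 (TTC, Phe): 1 synonymous substitution.
Codon 2 (CAT, His): 1 synonymous substitution.
Total: 1 + 1 = 2.

2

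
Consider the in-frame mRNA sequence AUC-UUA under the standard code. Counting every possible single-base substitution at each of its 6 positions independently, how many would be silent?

Codon 1 (AUC, Ile): 2 synonymous substitutions.
Codon 2 (UUA, Leu): 2 synonymous substitutions.
Total: 2 + 2 = 4.

4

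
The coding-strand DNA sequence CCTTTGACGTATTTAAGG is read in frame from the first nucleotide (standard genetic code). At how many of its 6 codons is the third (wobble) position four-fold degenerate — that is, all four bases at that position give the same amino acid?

Codon 1 CCT (Pro): third position 4-fold.
Codon 2 TTG (Leu): third position 2-fold.
Codon 3 ACG (Thr): third position 4-fold.
Codon 4 TAT (Tyr): third position 2-fold.
Codon 5 TTA (Leu): third position 2-fold.
Codon 6 AGG (Arg): third position 2-fold.
Four-fold degenerate third positions: 2.

2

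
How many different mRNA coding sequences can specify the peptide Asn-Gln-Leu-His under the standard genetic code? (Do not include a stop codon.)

48

Asn: 2 codons.
Gln: 2 codons.
Leu: 6 codons.
His: 2 codons.
2 × 2 × 6 × 2 = 48.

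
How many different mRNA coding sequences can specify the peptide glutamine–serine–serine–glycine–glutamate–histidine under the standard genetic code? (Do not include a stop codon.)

1152

Gln: 2 codons.
Ser: 6 codons.
Ser: 6 codons.
Gly: 4 codons.
Glu: 2 codons.
His: 2 codons.
2 × 6 × 6 × 4 × 2 × 2 = 1152.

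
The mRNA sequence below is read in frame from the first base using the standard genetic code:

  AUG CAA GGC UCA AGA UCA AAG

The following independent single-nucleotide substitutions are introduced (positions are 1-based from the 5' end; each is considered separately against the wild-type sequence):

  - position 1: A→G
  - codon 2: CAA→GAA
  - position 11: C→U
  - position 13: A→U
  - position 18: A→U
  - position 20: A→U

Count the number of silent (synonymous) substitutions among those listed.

1

Codon 1: AUG (Met) → GUG (Val) — missense.
Codon 2: CAA (Gln) → GAA (Glu) — missense.
Codon 4: UCA (Ser) → UUA (Leu) — missense.
Codon 5: AGA (Arg) → UGA (Stop) — nonsense.
Codon 6: UCA (Ser) → UCU (Ser) — synonymous.
Codon 7: AAG (Lys) → AUG (Met) — missense.
Synonymous: 1 of 6.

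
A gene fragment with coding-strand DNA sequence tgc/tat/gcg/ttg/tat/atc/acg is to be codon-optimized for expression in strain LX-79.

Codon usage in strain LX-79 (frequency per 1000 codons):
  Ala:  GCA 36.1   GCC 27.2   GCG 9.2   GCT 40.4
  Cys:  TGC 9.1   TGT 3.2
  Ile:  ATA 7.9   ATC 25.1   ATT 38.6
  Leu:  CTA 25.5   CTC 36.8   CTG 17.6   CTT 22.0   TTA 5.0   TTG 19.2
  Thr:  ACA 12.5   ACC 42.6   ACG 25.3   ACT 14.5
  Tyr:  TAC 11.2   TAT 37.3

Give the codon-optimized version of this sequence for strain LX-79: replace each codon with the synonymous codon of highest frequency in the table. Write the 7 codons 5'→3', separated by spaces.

Codon 1 (Cys): best is TGC at 9.1.
Codon 2 (Tyr): best is TAT at 37.3.
Codon 3 (Ala): best is GCT at 40.4.
Codon 4 (Leu): best is CTC at 36.8.
Codon 5 (Tyr): best is TAT at 37.3.
Codon 6 (Ile): best is ATT at 38.6.
Codon 7 (Thr): best is ACC at 42.6.

TGC TAT GCT CTC TAT ATT ACC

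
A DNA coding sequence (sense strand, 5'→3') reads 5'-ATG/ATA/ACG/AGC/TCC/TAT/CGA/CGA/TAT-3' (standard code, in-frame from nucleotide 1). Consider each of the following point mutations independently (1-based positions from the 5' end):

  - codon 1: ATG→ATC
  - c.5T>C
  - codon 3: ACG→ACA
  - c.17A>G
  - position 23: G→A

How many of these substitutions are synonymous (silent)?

1

Codon 1: ATG (Met) → ATC (Ile) — missense.
Codon 2: ATA (Ile) → ACA (Thr) — missense.
Codon 3: ACG (Thr) → ACA (Thr) — synonymous.
Codon 6: TAT (Tyr) → TGT (Cys) — missense.
Codon 8: CGA (Arg) → CAA (Gln) — missense.
Synonymous: 1 of 5.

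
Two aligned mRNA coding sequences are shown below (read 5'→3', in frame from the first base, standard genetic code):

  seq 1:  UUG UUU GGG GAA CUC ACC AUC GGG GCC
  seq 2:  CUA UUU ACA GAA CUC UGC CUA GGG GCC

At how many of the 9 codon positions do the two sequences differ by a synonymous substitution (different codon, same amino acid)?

Codon 1: UUG Leu / CUA Leu — synonymous.
Codon 2: UUU Phe / UUU Phe — identical.
Codon 3: GGG Gly / ACA Thr — nonsynonymous.
Codon 4: GAA Glu / GAA Glu — identical.
Codon 5: CUC Leu / CUC Leu — identical.
Codon 6: ACC Thr / UGC Cys — nonsynonymous.
Codon 7: AUC Ile / CUA Leu — nonsynonymous.
Codon 8: GGG Gly / GGG Gly — identical.
Codon 9: GCC Ala / GCC Ala — identical.
Synonymous differences: 1.

1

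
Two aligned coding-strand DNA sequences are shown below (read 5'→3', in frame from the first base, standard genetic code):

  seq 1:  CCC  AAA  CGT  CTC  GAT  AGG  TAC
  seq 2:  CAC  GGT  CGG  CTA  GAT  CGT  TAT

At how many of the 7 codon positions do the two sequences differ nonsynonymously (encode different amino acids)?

Codon 1: CCC Pro / CAC His — nonsynonymous.
Codon 2: AAA Lys / GGT Gly — nonsynonymous.
Codon 3: CGT Arg / CGG Arg — synonymous.
Codon 4: CTC Leu / CTA Leu — synonymous.
Codon 5: GAT Asp / GAT Asp — identical.
Codon 6: AGG Arg / CGT Arg — synonymous.
Codon 7: TAC Tyr / TAT Tyr — synonymous.
Nonsynonymous differences: 2.

2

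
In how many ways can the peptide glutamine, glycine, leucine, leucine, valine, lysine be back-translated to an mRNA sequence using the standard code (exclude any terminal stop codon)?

2304

Gln: 2 codons.
Gly: 4 codons.
Leu: 6 codons.
Leu: 6 codons.
Val: 4 codons.
Lys: 2 codons.
2 × 4 × 6 × 6 × 4 × 2 = 2304.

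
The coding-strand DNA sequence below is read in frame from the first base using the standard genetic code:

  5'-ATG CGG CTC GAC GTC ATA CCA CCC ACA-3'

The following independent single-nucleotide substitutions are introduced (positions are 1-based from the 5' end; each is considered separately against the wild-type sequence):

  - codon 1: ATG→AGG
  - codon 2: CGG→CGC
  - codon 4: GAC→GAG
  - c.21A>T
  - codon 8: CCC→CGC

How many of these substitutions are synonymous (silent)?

Codon 1: ATG (Met) → AGG (Arg) — missense.
Codon 2: CGG (Arg) → CGC (Arg) — synonymous.
Codon 4: GAC (Asp) → GAG (Glu) — missense.
Codon 7: CCA (Pro) → CCT (Pro) — synonymous.
Codon 8: CCC (Pro) → CGC (Arg) — missense.
Synonymous: 2 of 5.

2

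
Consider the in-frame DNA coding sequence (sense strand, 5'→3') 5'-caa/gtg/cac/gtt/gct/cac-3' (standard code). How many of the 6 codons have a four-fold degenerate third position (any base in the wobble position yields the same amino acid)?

3

Codon 1 CAA (Gln): third position 2-fold.
Codon 2 GTG (Val): third position 4-fold.
Codon 3 CAC (His): third position 2-fold.
Codon 4 GTT (Val): third position 4-fold.
Codon 5 GCT (Ala): third position 4-fold.
Codon 6 CAC (His): third position 2-fold.
Four-fold degenerate third positions: 3.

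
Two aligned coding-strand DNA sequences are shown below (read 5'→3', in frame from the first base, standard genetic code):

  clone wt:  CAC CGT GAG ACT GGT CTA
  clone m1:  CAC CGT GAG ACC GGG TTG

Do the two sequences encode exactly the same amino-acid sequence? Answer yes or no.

Codon 1: CAC His / CAC His — identical.
Codon 2: CGT Arg / CGT Arg — identical.
Codon 3: GAG Glu / GAG Glu — identical.
Codon 4: ACT Thr / ACC Thr — synonymous.
Codon 5: GGT Gly / GGG Gly — synonymous.
Codon 6: CTA Leu / TTG Leu — synonymous.
Nonsynonymous differences: 0 → same protein.

yes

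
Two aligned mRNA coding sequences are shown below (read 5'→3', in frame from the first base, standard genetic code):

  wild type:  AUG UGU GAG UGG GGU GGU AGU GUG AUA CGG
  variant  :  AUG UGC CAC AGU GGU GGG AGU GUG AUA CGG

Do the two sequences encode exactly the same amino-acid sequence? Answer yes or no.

no

Codon 1: AUG Met / AUG Met — identical.
Codon 2: UGU Cys / UGC Cys — synonymous.
Codon 3: GAG Glu / CAC His — nonsynonymous.
Codon 4: UGG Trp / AGU Ser — nonsynonymous.
Codon 5: GGU Gly / GGU Gly — identical.
Codon 6: GGU Gly / GGG Gly — synonymous.
Codon 7: AGU Ser / AGU Ser — identical.
Codon 8: GUG Val / GUG Val — identical.
Codon 9: AUA Ile / AUA Ile — identical.
Codon 10: CGG Arg / CGG Arg — identical.
Nonsynonymous differences: 2 → different protein.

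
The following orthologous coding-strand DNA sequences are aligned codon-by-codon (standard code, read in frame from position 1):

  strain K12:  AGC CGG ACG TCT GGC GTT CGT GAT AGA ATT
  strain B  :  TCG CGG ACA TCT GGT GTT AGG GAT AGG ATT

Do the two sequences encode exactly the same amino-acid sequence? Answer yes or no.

Codon 1: AGC Ser / TCG Ser — synonymous.
Codon 2: CGG Arg / CGG Arg — identical.
Codon 3: ACG Thr / ACA Thr — synonymous.
Codon 4: TCT Ser / TCT Ser — identical.
Codon 5: GGC Gly / GGT Gly — synonymous.
Codon 6: GTT Val / GTT Val — identical.
Codon 7: CGT Arg / AGG Arg — synonymous.
Codon 8: GAT Asp / GAT Asp — identical.
Codon 9: AGA Arg / AGG Arg — synonymous.
Codon 10: ATT Ile / ATT Ile — identical.
Nonsynonymous differences: 0 → same protein.

yes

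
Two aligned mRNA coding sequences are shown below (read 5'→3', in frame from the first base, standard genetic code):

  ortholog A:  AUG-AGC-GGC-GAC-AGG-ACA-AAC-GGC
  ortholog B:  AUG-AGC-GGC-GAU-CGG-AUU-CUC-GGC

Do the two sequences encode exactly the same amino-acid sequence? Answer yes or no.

Codon 1: AUG Met / AUG Met — identical.
Codon 2: AGC Ser / AGC Ser — identical.
Codon 3: GGC Gly / GGC Gly — identical.
Codon 4: GAC Asp / GAU Asp — synonymous.
Codon 5: AGG Arg / CGG Arg — synonymous.
Codon 6: ACA Thr / AUU Ile — nonsynonymous.
Codon 7: AAC Asn / CUC Leu — nonsynonymous.
Codon 8: GGC Gly / GGC Gly — identical.
Nonsynonymous differences: 2 → different protein.

no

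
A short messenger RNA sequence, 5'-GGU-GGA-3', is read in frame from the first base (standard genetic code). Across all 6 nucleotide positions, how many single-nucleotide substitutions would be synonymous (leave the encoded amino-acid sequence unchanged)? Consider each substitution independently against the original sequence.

Codon 1 (GGU, Gly): 3 synonymous substitutions.
Codon 2 (GGA, Gly): 3 synonymous substitutions.
Total: 3 + 3 = 6.

6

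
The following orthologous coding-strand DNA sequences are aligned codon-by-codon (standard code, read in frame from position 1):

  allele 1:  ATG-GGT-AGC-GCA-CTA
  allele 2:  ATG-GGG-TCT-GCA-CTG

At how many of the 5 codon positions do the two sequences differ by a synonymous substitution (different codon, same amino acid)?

Codon 1: ATG Met / ATG Met — identical.
Codon 2: GGT Gly / GGG Gly — synonymous.
Codon 3: AGC Ser / TCT Ser — synonymous.
Codon 4: GCA Ala / GCA Ala — identical.
Codon 5: CTA Leu / CTG Leu — synonymous.
Synonymous differences: 3.

3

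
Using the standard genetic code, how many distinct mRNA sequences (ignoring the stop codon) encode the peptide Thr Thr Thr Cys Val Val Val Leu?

Thr: 4 codons.
Thr: 4 codons.
Thr: 4 codons.
Cys: 2 codons.
Val: 4 codons.
Val: 4 codons.
Val: 4 codons.
Leu: 6 codons.
4 × 4 × 4 × 2 × 4 × 4 × 4 × 6 = 49152.

49152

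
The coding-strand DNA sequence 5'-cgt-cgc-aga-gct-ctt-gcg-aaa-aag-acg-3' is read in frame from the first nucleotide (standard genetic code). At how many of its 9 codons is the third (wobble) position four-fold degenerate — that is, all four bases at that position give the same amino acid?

6

Codon 1 CGT (Arg): third position 4-fold.
Codon 2 CGC (Arg): third position 4-fold.
Codon 3 AGA (Arg): third position 2-fold.
Codon 4 GCT (Ala): third position 4-fold.
Codon 5 CTT (Leu): third position 4-fold.
Codon 6 GCG (Ala): third position 4-fold.
Codon 7 AAA (Lys): third position 2-fold.
Codon 8 AAG (Lys): third position 2-fold.
Codon 9 ACG (Thr): third position 4-fold.
Four-fold degenerate third positions: 6.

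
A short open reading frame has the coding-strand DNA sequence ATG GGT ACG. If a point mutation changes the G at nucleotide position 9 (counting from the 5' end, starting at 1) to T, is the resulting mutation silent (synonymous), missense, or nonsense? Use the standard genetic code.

silent

Position 9 falls in codon 3: ACG → Thr.
After the substitution the codon is ACT → Thr.
Both encode Thr, so the change is synonymous.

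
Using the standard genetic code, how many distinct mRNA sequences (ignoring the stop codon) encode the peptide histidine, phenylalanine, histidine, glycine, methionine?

32

His: 2 codons.
Phe: 2 codons.
His: 2 codons.
Gly: 4 codons.
Met: 1 codon.
2 × 2 × 2 × 4 × 1 = 32.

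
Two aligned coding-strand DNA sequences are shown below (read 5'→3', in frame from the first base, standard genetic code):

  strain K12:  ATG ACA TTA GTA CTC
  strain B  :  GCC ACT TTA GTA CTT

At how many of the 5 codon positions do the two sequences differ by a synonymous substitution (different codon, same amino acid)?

2

Codon 1: ATG Met / GCC Ala — nonsynonymous.
Codon 2: ACA Thr / ACT Thr — synonymous.
Codon 3: TTA Leu / TTA Leu — identical.
Codon 4: GTA Val / GTA Val — identical.
Codon 5: CTC Leu / CTT Leu — synonymous.
Synonymous differences: 2.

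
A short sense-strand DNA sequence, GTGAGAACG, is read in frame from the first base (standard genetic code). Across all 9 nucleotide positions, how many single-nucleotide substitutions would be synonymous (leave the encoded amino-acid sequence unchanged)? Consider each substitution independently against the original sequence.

8

Codon 1 (GTG, Val): 3 synonymous substitutions.
Codon 2 (AGA, Arg): 2 synonymous substitutions.
Codon 3 (ACG, Thr): 3 synonymous substitutions.
Total: 3 + 2 + 3 = 8.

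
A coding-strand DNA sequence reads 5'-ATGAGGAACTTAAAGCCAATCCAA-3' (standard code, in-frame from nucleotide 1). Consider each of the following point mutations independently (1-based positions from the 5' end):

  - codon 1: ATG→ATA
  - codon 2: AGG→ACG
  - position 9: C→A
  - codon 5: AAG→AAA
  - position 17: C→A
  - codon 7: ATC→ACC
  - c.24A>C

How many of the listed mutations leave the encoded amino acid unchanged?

1

Codon 1: ATG (Met) → ATA (Ile) — missense.
Codon 2: AGG (Arg) → ACG (Thr) — missense.
Codon 3: AAC (Asn) → AAA (Lys) — missense.
Codon 5: AAG (Lys) → AAA (Lys) — synonymous.
Codon 6: CCA (Pro) → CAA (Gln) — missense.
Codon 7: ATC (Ile) → ACC (Thr) — missense.
Codon 8: CAA (Gln) → CAC (His) — missense.
Synonymous: 1 of 7.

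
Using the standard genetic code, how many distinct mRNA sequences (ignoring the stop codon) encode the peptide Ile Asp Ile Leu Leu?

Ile: 3 codons.
Asp: 2 codons.
Ile: 3 codons.
Leu: 6 codons.
Leu: 6 codons.
3 × 2 × 3 × 6 × 6 = 648.

648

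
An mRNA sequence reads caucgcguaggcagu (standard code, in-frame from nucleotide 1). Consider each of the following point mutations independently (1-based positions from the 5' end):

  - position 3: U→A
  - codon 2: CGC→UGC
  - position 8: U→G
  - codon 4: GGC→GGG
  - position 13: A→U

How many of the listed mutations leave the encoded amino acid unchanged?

Codon 1: CAU (His) → CAA (Gln) — missense.
Codon 2: CGC (Arg) → UGC (Cys) — missense.
Codon 3: GUA (Val) → GGA (Gly) — missense.
Codon 4: GGC (Gly) → GGG (Gly) — synonymous.
Codon 5: AGU (Ser) → UGU (Cys) — missense.
Synonymous: 1 of 5.

1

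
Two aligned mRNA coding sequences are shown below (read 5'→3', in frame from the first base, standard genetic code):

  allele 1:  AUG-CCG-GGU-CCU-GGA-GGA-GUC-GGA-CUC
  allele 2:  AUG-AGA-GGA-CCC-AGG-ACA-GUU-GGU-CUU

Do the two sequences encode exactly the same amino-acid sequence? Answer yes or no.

Codon 1: AUG Met / AUG Met — identical.
Codon 2: CCG Pro / AGA Arg — nonsynonymous.
Codon 3: GGU Gly / GGA Gly — synonymous.
Codon 4: CCU Pro / CCC Pro — synonymous.
Codon 5: GGA Gly / AGG Arg — nonsynonymous.
Codon 6: GGA Gly / ACA Thr — nonsynonymous.
Codon 7: GUC Val / GUU Val — synonymous.
Codon 8: GGA Gly / GGU Gly — synonymous.
Codon 9: CUC Leu / CUU Leu — synonymous.
Nonsynonymous differences: 3 → different protein.

no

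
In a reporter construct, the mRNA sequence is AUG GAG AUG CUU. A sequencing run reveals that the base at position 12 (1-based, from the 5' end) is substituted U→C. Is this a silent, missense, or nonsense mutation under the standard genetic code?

silent

Position 12 falls in codon 4: CUU → Leu.
After the substitution the codon is CUC → Leu.
Both encode Leu, so the change is synonymous.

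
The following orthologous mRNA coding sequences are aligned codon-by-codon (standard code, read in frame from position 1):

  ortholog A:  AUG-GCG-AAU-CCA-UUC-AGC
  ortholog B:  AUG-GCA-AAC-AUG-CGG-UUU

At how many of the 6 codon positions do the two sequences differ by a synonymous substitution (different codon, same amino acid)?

2

Codon 1: AUG Met / AUG Met — identical.
Codon 2: GCG Ala / GCA Ala — synonymous.
Codon 3: AAU Asn / AAC Asn — synonymous.
Codon 4: CCA Pro / AUG Met — nonsynonymous.
Codon 5: UUC Phe / CGG Arg — nonsynonymous.
Codon 6: AGC Ser / UUU Phe — nonsynonymous.
Synonymous differences: 2.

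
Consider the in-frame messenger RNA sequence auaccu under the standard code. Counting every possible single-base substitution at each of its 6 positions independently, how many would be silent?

Codon 1 (AUA, Ile): 2 synonymous substitutions.
Codon 2 (CCU, Pro): 3 synonymous substitutions.
Total: 2 + 3 = 5.

5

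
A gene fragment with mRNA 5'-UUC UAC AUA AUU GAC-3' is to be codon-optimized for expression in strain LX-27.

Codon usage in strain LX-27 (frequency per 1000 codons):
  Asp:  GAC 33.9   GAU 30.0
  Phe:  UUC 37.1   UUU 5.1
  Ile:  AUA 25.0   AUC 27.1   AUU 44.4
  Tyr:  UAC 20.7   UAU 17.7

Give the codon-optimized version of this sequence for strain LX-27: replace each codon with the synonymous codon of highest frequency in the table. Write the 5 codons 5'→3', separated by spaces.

Codon 1 (Phe): best is UUC at 37.1.
Codon 2 (Tyr): best is UAC at 20.7.
Codon 3 (Ile): best is AUU at 44.4.
Codon 4 (Ile): best is AUU at 44.4.
Codon 5 (Asp): best is GAC at 33.9.

UUC UAC AUU AUU GAC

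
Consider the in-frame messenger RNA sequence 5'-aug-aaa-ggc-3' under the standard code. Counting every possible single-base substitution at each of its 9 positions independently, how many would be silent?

Codon 1 (AUG, Met): 0 synonymous substitutions.
Codon 2 (AAA, Lys): 1 synonymous substitution.
Codon 3 (GGC, Gly): 3 synonymous substitutions.
Total: 0 + 1 + 3 = 4.

4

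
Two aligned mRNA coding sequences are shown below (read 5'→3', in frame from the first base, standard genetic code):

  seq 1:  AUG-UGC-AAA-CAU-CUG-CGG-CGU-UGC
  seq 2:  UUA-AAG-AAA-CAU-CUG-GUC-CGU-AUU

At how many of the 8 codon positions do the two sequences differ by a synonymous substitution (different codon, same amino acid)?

0

Codon 1: AUG Met / UUA Leu — nonsynonymous.
Codon 2: UGC Cys / AAG Lys — nonsynonymous.
Codon 3: AAA Lys / AAA Lys — identical.
Codon 4: CAU His / CAU His — identical.
Codon 5: CUG Leu / CUG Leu — identical.
Codon 6: CGG Arg / GUC Val — nonsynonymous.
Codon 7: CGU Arg / CGU Arg — identical.
Codon 8: UGC Cys / AUU Ile — nonsynonymous.
Synonymous differences: 0.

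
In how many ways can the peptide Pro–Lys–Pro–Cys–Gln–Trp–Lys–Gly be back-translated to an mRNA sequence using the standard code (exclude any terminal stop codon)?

1024

Pro: 4 codons.
Lys: 2 codons.
Pro: 4 codons.
Cys: 2 codons.
Gln: 2 codons.
Trp: 1 codon.
Lys: 2 codons.
Gly: 4 codons.
4 × 2 × 4 × 2 × 2 × 1 × 2 × 4 = 1024.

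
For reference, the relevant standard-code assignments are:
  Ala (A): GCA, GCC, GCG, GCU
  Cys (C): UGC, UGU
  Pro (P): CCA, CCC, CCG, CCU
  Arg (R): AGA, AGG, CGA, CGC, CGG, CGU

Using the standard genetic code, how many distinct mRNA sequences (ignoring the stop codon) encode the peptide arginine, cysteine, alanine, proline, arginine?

1152

Arg: 6 codons.
Cys: 2 codons.
Ala: 4 codons.
Pro: 4 codons.
Arg: 6 codons.
6 × 2 × 4 × 4 × 6 = 1152.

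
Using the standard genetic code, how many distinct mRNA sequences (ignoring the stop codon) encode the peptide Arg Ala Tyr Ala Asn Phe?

Arg: 6 codons.
Ala: 4 codons.
Tyr: 2 codons.
Ala: 4 codons.
Asn: 2 codons.
Phe: 2 codons.
6 × 4 × 2 × 4 × 2 × 2 = 768.

768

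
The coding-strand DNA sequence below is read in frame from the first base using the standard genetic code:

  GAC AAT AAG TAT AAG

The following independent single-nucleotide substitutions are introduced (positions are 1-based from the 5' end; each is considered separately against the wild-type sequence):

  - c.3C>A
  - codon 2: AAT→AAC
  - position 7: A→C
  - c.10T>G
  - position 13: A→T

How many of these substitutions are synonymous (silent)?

1

Codon 1: GAC (Asp) → GAA (Glu) — missense.
Codon 2: AAT (Asn) → AAC (Asn) — synonymous.
Codon 3: AAG (Lys) → CAG (Gln) — missense.
Codon 4: TAT (Tyr) → GAT (Asp) — missense.
Codon 5: AAG (Lys) → TAG (Stop) — nonsense.
Synonymous: 1 of 5.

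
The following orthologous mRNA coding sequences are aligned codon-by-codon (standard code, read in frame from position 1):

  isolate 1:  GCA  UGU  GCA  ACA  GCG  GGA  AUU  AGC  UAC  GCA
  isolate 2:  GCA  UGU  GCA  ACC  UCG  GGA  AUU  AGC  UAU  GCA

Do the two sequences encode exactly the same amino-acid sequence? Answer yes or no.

no

Codon 1: GCA Ala / GCA Ala — identical.
Codon 2: UGU Cys / UGU Cys — identical.
Codon 3: GCA Ala / GCA Ala — identical.
Codon 4: ACA Thr / ACC Thr — synonymous.
Codon 5: GCG Ala / UCG Ser — nonsynonymous.
Codon 6: GGA Gly / GGA Gly — identical.
Codon 7: AUU Ile / AUU Ile — identical.
Codon 8: AGC Ser / AGC Ser — identical.
Codon 9: UAC Tyr / UAU Tyr — synonymous.
Codon 10: GCA Ala / GCA Ala — identical.
Nonsynonymous differences: 1 → different protein.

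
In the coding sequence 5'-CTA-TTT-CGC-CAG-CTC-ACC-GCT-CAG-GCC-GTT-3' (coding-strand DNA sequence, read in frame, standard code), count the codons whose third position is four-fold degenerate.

7

Codon 1 CTA (Leu): third position 4-fold.
Codon 2 TTT (Phe): third position 2-fold.
Codon 3 CGC (Arg): third position 4-fold.
Codon 4 CAG (Gln): third position 2-fold.
Codon 5 CTC (Leu): third position 4-fold.
Codon 6 ACC (Thr): third position 4-fold.
Codon 7 GCT (Ala): third position 4-fold.
Codon 8 CAG (Gln): third position 2-fold.
Codon 9 GCC (Ala): third position 4-fold.
Codon 10 GTT (Val): third position 4-fold.
Four-fold degenerate third positions: 7.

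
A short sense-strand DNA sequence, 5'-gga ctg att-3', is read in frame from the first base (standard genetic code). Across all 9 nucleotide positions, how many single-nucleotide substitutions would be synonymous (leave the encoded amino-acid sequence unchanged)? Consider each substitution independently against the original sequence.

9

Codon 1 (GGA, Gly): 3 synonymous substitutions.
Codon 2 (CTG, Leu): 4 synonymous substitutions.
Codon 3 (ATT, Ile): 2 synonymous substitutions.
Total: 3 + 4 + 2 = 9.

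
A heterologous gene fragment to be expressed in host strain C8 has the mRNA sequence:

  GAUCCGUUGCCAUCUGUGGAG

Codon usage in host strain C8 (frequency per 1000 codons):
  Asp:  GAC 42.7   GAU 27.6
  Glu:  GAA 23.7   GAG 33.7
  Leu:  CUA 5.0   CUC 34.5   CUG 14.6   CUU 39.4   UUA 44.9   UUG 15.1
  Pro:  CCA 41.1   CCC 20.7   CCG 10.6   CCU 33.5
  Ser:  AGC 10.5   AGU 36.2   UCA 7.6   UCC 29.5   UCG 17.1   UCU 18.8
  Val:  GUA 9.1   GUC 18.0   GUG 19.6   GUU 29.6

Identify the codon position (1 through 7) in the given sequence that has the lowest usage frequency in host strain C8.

2

Codon 1 GAU (Asp): 27.6 per 1000.
Codon 2 CCG (Pro): 10.6 per 1000.
Codon 3 UUG (Leu): 15.1 per 1000.
Codon 4 CCA (Pro): 41.1 per 1000.
Codon 5 UCU (Ser): 18.8 per 1000.
Codon 6 GUG (Val): 19.6 per 1000.
Codon 7 GAG (Glu): 33.7 per 1000.
Lowest frequency is 10.6 at codon 2.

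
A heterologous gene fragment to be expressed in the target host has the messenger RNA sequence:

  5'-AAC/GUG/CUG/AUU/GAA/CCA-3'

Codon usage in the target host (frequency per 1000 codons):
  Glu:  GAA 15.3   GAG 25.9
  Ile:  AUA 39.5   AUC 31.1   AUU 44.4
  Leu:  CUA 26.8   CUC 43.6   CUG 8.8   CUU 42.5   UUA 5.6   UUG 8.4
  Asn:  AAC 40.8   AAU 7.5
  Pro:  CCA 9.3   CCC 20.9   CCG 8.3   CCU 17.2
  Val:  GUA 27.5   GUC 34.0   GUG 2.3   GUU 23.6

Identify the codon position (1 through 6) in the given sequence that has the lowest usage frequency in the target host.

Codon 1 AAC (Asn): 40.8 per 1000.
Codon 2 GUG (Val): 2.3 per 1000.
Codon 3 CUG (Leu): 8.8 per 1000.
Codon 4 AUU (Ile): 44.4 per 1000.
Codon 5 GAA (Glu): 15.3 per 1000.
Codon 6 CCA (Pro): 9.3 per 1000.
Lowest frequency is 2.3 at codon 2.

2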